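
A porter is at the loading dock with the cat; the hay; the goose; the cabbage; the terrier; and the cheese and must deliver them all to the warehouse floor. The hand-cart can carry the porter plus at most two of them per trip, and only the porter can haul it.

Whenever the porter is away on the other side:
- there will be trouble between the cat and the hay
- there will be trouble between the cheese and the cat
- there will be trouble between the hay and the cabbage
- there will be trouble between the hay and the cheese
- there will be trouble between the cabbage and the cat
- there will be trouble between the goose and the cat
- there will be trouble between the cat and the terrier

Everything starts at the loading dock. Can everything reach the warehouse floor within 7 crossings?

No

Counting alone: the porter can take at most 2 across per trip to the warehouse floor, so moving all 6 needs at least 3 loaded trips out, with a return between consecutive ones — at least 5 crossings.
The safety rule pushes this higher. Following every safe sequence of crossings, the most of the 6 that can be at the warehouse floor as the hand-cart arrives there on crossings 5, 7 is 4, 5 respectively — never all 6.
So the move cannot be finished within 7 crossings. (The shortest complete plan takes 9:)
1. Porter goes to the warehouse floor with the cat and the hay.  [the loading dock: the cabbage, the cheese, the goose, the terrier | the warehouse floor: the cat, the hay]
2. Porter goes back to the loading dock with the cat.  [the loading dock: the cabbage, the cat, the cheese, the goose, the terrier | the warehouse floor: the hay]
3. Porter goes to the warehouse floor with the cat and the goose.  [the loading dock: the cabbage, the cheese, the terrier | the warehouse floor: the cat, the goose, the hay]
4. Porter goes back to the loading dock with the cat.  [the loading dock: the cabbage, the cat, the cheese, the terrier | the warehouse floor: the goose, the hay]
5. Porter goes to the warehouse floor with the cat and the terrier.  [the loading dock: the cabbage, the cheese | the warehouse floor: the cat, the goose, the hay, the terrier]
6. Porter goes back to the loading dock with the cat.  [the loading dock: the cabbage, the cat, the cheese | the warehouse floor: the goose, the hay, the terrier]
7. Porter goes to the warehouse floor with the cabbage and the cheese.  [the loading dock: the cat | the warehouse floor: the cabbage, the cheese, the goose, the hay, the terrier]
8. Porter goes back to the loading dock with the hay.  [the loading dock: the cat, the hay | the warehouse floor: the cabbage, the cheese, the goose, the terrier]
9. Porter goes to the warehouse floor with the cat and the hay.  [the loading dock: — | the warehouse floor: the cabbage, the cat, the cheese, the goose, the hay, the terrier]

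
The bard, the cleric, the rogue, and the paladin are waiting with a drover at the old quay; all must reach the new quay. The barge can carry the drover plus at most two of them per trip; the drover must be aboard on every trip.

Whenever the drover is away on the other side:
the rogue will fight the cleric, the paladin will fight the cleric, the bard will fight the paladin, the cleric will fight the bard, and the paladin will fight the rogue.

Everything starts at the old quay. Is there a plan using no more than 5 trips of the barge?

Yes

Yes — this plan uses 5 crossings (≤ 5):
1. Drover goes to the new quay with the cleric and the paladin.  [the old quay: the bard, the rogue | the new quay: the cleric, the paladin]
2. Drover goes back to the old quay with the cleric.  [the old quay: the bard, the cleric, the rogue | the new quay: the paladin]
3. Drover goes to the new quay with the bard and the rogue.  [the old quay: the cleric | the new quay: the bard, the paladin, the rogue]
4. Drover goes back to the old quay with the paladin.  [the old quay: the cleric, the paladin | the new quay: the bard, the rogue]
5. Drover goes to the new quay with the cleric and the paladin.  [the old quay: — | the new quay: the bard, the cleric, the paladin, the rogue]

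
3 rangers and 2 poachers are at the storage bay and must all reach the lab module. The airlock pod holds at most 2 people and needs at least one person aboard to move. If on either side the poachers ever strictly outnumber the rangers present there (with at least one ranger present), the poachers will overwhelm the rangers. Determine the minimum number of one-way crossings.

7

Counting alone: each trip to the lab module takes at most 2 across and each return brings at least 1 back, so after t trips out (and t−1 returns) at most 2t − (t−1) of the 5 are across; that first reaches 5 at t = 4, so at least 7 crossings are needed.
The plan below uses exactly 7 crossings, so it is optimal:
1. 2 poachers → the lab module.  (the storage bay: 3R 0P; the lab module: 0R 2P)
2. 1 poacher ← the storage bay.  (the storage bay: 3R 1P; the lab module: 0R 1P)
3. 2 rangers → the lab module.  (the storage bay: 1R 1P; the lab module: 2R 1P)
4. 1 ranger ← the storage bay.  (the storage bay: 2R 1P; the lab module: 1R 1P)
5. 1 ranger and 1 poacher → the lab module.  (the storage bay: 1R 0P; the lab module: 2R 2P)
6. 1 poacher ← the storage bay.  (the storage bay: 1R 1P; the lab module: 2R 1P)
7. 1 ranger and 1 poacher → the lab module.  (the storage bay: 0R 0P; the lab module: 3R 2P)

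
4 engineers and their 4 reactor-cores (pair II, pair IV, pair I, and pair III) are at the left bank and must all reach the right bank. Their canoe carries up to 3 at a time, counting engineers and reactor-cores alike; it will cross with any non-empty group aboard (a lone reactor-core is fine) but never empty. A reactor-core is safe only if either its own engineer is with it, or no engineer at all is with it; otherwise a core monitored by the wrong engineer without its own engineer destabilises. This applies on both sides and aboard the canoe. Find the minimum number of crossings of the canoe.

9

Counting alone: each trip to the right bank takes at most 3 across and each return brings at least 1 back, so after t trips out (and t−1 returns) at most 3t − (t−1) of the 8 are across; that first reaches 8 at t = 4, so at least 7 crossings are needed.
The safety rule pushes this higher. Following every safe sequence of crossings, the most of the 8 that can be at the right bank as the canoe arrives there on crossing 7 is 7 — never all 8.
So no plan with fewer than 9 crossings exists, and this one achieves 9:
1. engineer II and reactor-core II cross → the right bank.
2. engineer II crosses ← the left bank.
3. engineer II, engineer IV, and reactor-core IV cross → the right bank.
4. engineer II and reactor-core II cross ← the left bank.
5. engineer I, engineer II, and engineer III cross → the right bank.
6. reactor-core IV crosses ← the left bank.
7. reactor-core II and reactor-core IV cross → the right bank.
8. reactor-core II crosses ← the left bank.
9. reactor-core I, reactor-core II, and reactor-core III cross → the right bank.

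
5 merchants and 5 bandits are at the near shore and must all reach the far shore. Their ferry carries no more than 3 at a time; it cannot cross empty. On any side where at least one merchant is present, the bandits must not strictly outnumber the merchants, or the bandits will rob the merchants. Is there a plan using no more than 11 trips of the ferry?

Yes

Yes — this plan uses 11 crossings (≤ 11):
1. 2 bandits → the far shore.  (the near shore: 5M 3B; the far shore: 0M 2B)
2. 1 bandit ← the near shore.  (the near shore: 5M 4B; the far shore: 0M 1B)
3. 3 bandits → the far shore.  (the near shore: 5M 1B; the far shore: 0M 4B)
4. 1 bandit ← the near shore.  (the near shore: 5M 2B; the far shore: 0M 3B)
5. 3 merchants → the far shore.  (the near shore: 2M 2B; the far shore: 3M 3B)
6. 1 merchant and 1 bandit ← the near shore.  (the near shore: 3M 3B; the far shore: 2M 2B)
7. 3 merchants → the far shore.  (the near shore: 0M 3B; the far shore: 5M 2B)
8. 1 bandit ← the near shore.  (the near shore: 0M 4B; the far shore: 5M 1B)
9. 2 bandits → the far shore.  (the near shore: 0M 2B; the far shore: 5M 3B)
10. 1 bandit ← the near shore.  (the near shore: 0M 3B; the far shore: 5M 2B)
11. 3 bandits → the far shore.  (the near shore: 0M 0B; the far shore: 5M 5B)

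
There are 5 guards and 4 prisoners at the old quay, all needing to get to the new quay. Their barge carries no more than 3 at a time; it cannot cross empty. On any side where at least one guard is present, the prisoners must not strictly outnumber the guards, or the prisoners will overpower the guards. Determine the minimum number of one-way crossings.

Counting alone: each trip to the new quay takes at most 3 across and each return brings at least 1 back, so after t trips out (and t−1 returns) at most 3t − (t−1) of the 9 are across; that first reaches 9 at t = 4, so at least 7 crossings are needed.
The plan below uses exactly 7 crossings, so it is optimal:
1. 3 prisoners → the new quay.  (the old quay: 5G 1P; the new quay: 0G 3P)
2. 1 prisoner ← the old quay.  (the old quay: 5G 2P; the new quay: 0G 2P)
3. 3 guards → the new quay.  (the old quay: 2G 2P; the new quay: 3G 2P)
4. 1 guard ← the old quay.  (the old quay: 3G 2P; the new quay: 2G 2P)
5. 2 guards and 1 prisoner → the new quay.  (the old quay: 1G 1P; the new quay: 4G 3P)
6. 1 guard ← the old quay.  (the old quay: 2G 1P; the new quay: 3G 3P)
7. 2 guards and 1 prisoner → the new quay.  (the old quay: 0G 0P; the new quay: 5G 4P)

7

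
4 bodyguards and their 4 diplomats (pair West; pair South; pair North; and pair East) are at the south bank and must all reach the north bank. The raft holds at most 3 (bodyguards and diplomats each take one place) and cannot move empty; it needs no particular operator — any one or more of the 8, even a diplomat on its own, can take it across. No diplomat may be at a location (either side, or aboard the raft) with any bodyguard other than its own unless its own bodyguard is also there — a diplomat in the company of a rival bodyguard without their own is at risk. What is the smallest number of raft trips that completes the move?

9

Counting alone: each trip to the north bank takes at most 3 across and each return brings at least 1 back, so after t trips out (and t−1 returns) at most 3t − (t−1) of the 8 are across; that first reaches 8 at t = 4, so at least 7 crossings are needed.
The safety rule pushes this higher. Following every safe sequence of crossings, the most of the 8 that can be at the north bank as the raft arrives there on crossing 7 is 7 — never all 8.
So no plan with fewer than 9 crossings exists, and this one achieves 9:
1. bodyguard West and diplomat West cross → the north bank.
2. bodyguard West crosses ← the south bank.
3. bodyguard South, bodyguard West, and diplomat South cross → the north bank.
4. bodyguard West and diplomat West cross ← the south bank.
5. bodyguard East, bodyguard North, and bodyguard West cross → the north bank.
6. diplomat South crosses ← the south bank.
7. diplomat South and diplomat West cross → the north bank.
8. diplomat West crosses ← the south bank.
9. diplomat East, diplomat North, and diplomat West cross → the north bank.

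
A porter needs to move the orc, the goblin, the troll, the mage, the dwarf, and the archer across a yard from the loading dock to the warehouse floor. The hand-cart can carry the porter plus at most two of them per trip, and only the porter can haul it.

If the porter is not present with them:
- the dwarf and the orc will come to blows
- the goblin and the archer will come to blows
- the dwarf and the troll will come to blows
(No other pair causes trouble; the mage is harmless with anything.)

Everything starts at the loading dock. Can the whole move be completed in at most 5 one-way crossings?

Counting alone: the porter can take at most 2 across per trip to the warehouse floor, so moving all 6 needs at least 3 loaded trips out, with a return between consecutive ones — at least 5 crossings.
The safety rule pushes this higher. Following every safe sequence of crossings, the most of the 6 that can be at the warehouse floor as the hand-cart arrives there on crossing 5 is 5 — never all 6.
So the move cannot be finished within 5 crossings. (The shortest complete plan takes 7:)
1. Porter goes to the warehouse floor with the dwarf and the goblin.  [the loading dock: the archer, the mage, the orc, the troll | the warehouse floor: the dwarf, the goblin]
2. Porter goes back to the loading dock alone.  [the loading dock: the archer, the mage, the orc, the troll | the warehouse floor: the dwarf, the goblin]
3. Porter goes to the warehouse floor with the orc.  [the loading dock: the archer, the mage, the troll | the warehouse floor: the dwarf, the goblin, the orc]
4. Porter goes back to the loading dock with the dwarf.  [the loading dock: the archer, the dwarf, the mage, the troll | the warehouse floor: the goblin, the orc]
5. Porter goes to the warehouse floor with the mage and the troll.  [the loading dock: the archer, the dwarf | the warehouse floor: the goblin, the mage, the orc, the troll]
6. Porter goes back to the loading dock alone.  [the loading dock: the archer, the dwarf | the warehouse floor: the goblin, the mage, the orc, the troll]
7. Porter goes to the warehouse floor with the archer and the dwarf.  [the loading dock: — | the warehouse floor: the archer, the dwarf, the goblin, the mage, the orc, the troll]

No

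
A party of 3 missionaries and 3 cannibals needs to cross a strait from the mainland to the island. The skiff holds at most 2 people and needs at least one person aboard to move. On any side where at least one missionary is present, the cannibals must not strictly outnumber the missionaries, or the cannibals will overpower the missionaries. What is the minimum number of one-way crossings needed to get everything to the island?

11

Counting alone: each trip to the island takes at most 2 across and each return brings at least 1 back, so after t trips out (and t−1 returns) at most 2t − (t−1) of the 6 are across; that first reaches 6 at t = 5, so at least 9 crossings are needed.
The safety rule pushes this higher. Following every safe sequence of crossings, the most of the 6 that can be at the island as the skiff arrives there on crossing 9 is 5 — never all 6.
So no plan with fewer than 11 crossings exists, and this one achieves 11:
1. 2 cannibals → the island.  (the mainland: 3M 1C; the island: 0M 2C)
2. 1 cannibal ← the mainland.  (the mainland: 3M 2C; the island: 0M 1C)
3. 2 cannibals → the island.  (the mainland: 3M 0C; the island: 0M 3C)
4. 1 cannibal ← the mainland.  (the mainland: 3M 1C; the island: 0M 2C)
5. 2 missionaries → the island.  (the mainland: 1M 1C; the island: 2M 2C)
6. 1 missionary and 1 cannibal ← the mainland.  (the mainland: 2M 2C; the island: 1M 1C)
7. 2 missionaries → the island.  (the mainland: 0M 2C; the island: 3M 1C)
8. 1 cannibal ← the mainland.  (the mainland: 0M 3C; the island: 3M 0C)
9. 2 cannibals → the island.  (the mainland: 0M 1C; the island: 3M 2C)
10. 1 cannibal ← the mainland.  (the mainland: 0M 2C; the island: 3M 1C)
11. 2 cannibals → the island.  (the mainland: 0M 0C; the island: 3M 3C)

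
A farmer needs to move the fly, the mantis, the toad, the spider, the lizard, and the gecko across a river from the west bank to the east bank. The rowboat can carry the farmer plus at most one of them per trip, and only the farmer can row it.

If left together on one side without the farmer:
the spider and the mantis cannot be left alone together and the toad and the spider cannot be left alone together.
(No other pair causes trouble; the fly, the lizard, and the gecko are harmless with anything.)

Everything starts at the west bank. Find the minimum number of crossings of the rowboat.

Counting alone: the farmer can take at most 1 across per trip to the east bank, so moving all 6 needs at least 6 loaded trips out, with a return between consecutive ones — at least 11 crossings.
The safety rule pushes this higher. Following every safe sequence of crossings, the most of the 6 that can be at the east bank as the rowboat arrives there on crossing 11 is 5 — never all 6.
So no plan with fewer than 13 crossings exists, and this one achieves 13:
1. Farmer goes to the east bank with the spider.
2. Farmer goes back to the west bank alone.
3. Farmer goes to the east bank with the fly.
4. Farmer goes back to the west bank alone.
5. Farmer goes to the east bank with the mantis.
6. Farmer goes back to the west bank with the spider.
7. Farmer goes to the east bank with the toad.
8. Farmer goes back to the west bank alone.
9. Farmer goes to the east bank with the lizard.
10. Farmer goes back to the west bank alone.
11. Farmer goes to the east bank with the gecko.
12. Farmer goes back to the west bank alone.
13. Farmer goes to the east bank with the spider.

13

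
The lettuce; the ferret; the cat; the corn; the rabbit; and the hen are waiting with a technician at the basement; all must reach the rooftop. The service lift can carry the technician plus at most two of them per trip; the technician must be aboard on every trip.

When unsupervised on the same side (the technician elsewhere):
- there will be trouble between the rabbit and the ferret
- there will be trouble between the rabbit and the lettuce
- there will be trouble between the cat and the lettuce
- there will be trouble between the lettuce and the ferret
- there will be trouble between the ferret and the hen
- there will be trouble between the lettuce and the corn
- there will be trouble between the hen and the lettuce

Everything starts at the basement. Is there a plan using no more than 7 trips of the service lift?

No

Counting alone: the technician can take at most 2 across per trip to the rooftop, so moving all 6 needs at least 3 loaded trips out, with a return between consecutive ones — at least 5 crossings.
The safety rule pushes this higher. Following every safe sequence of crossings, the most of the 6 that can be at the rooftop as the service lift arrives there on crossings 5, 7 is 4, 5 respectively — never all 6.
So the move cannot be finished within 7 crossings. (The shortest complete plan takes 9:)
1. Technician goes to the rooftop with the ferret and the lettuce.  [the basement: the cat, the corn, the hen, the rabbit | the rooftop: the ferret, the lettuce]
2. Technician goes back to the basement with the lettuce.  [the basement: the cat, the corn, the hen, the lettuce, the rabbit | the rooftop: the ferret]
3. Technician goes to the rooftop with the cat and the lettuce.  [the basement: the corn, the hen, the rabbit | the rooftop: the cat, the ferret, the lettuce]
4. Technician goes back to the basement with the lettuce.  [the basement: the corn, the hen, the lettuce, the rabbit | the rooftop: the cat, the ferret]
5. Technician goes to the rooftop with the corn and the lettuce.  [the basement: the hen, the rabbit | the rooftop: the cat, the corn, the ferret, the lettuce]
6. Technician goes back to the basement with the lettuce.  [the basement: the hen, the lettuce, the rabbit | the rooftop: the cat, the corn, the ferret]
7. Technician goes to the rooftop with the hen and the rabbit.  [the basement: the lettuce | the rooftop: the cat, the corn, the ferret, the hen, the rabbit]
8. Technician goes back to the basement with the ferret.  [the basement: the ferret, the lettuce | the rooftop: the cat, the corn, the hen, the rabbit]
9. Technician goes to the rooftop with the ferret and the lettuce.  [the basement: — | the rooftop: the cat, the corn, the ferret, the hen, the lettuce, the rabbit]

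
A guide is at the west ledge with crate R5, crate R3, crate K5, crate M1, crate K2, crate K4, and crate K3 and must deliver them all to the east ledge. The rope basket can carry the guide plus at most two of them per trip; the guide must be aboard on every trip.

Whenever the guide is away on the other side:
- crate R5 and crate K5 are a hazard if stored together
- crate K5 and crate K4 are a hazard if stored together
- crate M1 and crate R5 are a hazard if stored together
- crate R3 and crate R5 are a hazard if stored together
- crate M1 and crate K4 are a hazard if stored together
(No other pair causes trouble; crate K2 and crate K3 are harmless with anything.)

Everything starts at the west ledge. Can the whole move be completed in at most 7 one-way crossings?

No

Counting alone: the guide can take at most 2 across per trip to the east ledge, so moving all 7 needs at least 4 loaded trips out, with a return between consecutive ones — at least 7 crossings.
The safety rule pushes this higher. Following every safe sequence of crossings, the most of the 7 that can be at the east ledge as the rope basket arrives there on crossing 7 is 6 — never all 7.
So the move cannot be finished within 7 crossings. (The shortest complete plan takes 9:)
1. Guide goes to the east ledge with crate K4 and crate R5.
2. Guide goes back to the west ledge alone.
3. Guide goes to the east ledge with crate R3.
4. Guide goes back to the west ledge with crate R5.
5. Guide goes to the east ledge with crate K5 and crate M1.
6. Guide goes back to the west ledge with crate K4.
7. Guide goes to the east ledge with crate K2 and crate K3.
8. Guide goes back to the west ledge alone.
9. Guide goes to the east ledge with crate K4 and crate R5.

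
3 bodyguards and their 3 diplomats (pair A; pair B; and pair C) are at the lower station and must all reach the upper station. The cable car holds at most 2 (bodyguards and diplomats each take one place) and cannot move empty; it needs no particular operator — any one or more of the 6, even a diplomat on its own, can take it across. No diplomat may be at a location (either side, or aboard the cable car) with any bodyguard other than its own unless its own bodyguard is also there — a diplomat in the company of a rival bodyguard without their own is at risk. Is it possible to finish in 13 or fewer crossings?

Yes

Yes — this plan uses 11 crossings (≤ 13):
1. bodyguard A and diplomat A cross → the upper station.
2. bodyguard A crosses ← the lower station.
3. diplomat B and diplomat C cross → the upper station.
4. diplomat A crosses ← the lower station.
5. bodyguard B and bodyguard C cross → the upper station.
6. bodyguard B and diplomat B cross ← the lower station.
7. bodyguard A and bodyguard B cross → the upper station.
8. diplomat C crosses ← the lower station.
9. diplomat A and diplomat B cross → the upper station.
10. bodyguard C crosses ← the lower station.
11. bodyguard C and diplomat C cross → the upper station.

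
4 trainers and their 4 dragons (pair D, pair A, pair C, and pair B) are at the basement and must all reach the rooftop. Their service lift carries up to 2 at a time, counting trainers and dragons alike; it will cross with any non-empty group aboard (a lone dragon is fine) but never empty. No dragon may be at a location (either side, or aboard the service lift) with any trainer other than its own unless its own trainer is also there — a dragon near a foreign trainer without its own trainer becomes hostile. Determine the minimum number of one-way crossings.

impossible

Following every safe sequence of crossings from the start, the most of the 8 that can be at the rooftop as the service lift arrives there on crossings 1, 3, 5 is 2, 3, 4 respectively; the best ever achieved is 4 of 8.
From crossing 7 on, no configuration arises that was not already reachable earlier: only 44 distinct safe configurations (who is on which side, and where the service lift is) can ever be reached, none of them has everyone across, and every continuation just revisits them. So no valid plan exists.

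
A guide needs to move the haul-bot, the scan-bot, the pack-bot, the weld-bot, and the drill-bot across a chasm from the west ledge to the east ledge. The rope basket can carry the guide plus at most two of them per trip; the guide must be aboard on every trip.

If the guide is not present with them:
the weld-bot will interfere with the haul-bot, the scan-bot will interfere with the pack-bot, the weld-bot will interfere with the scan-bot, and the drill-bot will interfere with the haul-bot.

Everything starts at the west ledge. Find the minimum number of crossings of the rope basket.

7

Counting alone: the guide can take at most 2 across per trip to the east ledge, so moving all 5 needs at least 3 loaded trips out, with a return between consecutive ones — at least 5 crossings.
The safety rule pushes this higher. Following every safe sequence of crossings, the most of the 5 that can be at the east ledge as the rope basket arrives there on crossing 5 is 4 — never all 5.
So no plan with fewer than 7 crossings exists, and this one achieves 7:
1. Guide goes to the east ledge with the haul-bot and the scan-bot.  [the west ledge: the drill-bot, the pack-bot, the weld-bot | the east ledge: the haul-bot, the scan-bot]
2. Guide goes back to the west ledge alone.  [the west ledge: the drill-bot, the pack-bot, the weld-bot | the east ledge: the haul-bot, the scan-bot]
3. Guide goes to the east ledge with the pack-bot.  [the west ledge: the drill-bot, the weld-bot | the east ledge: the haul-bot, the pack-bot, the scan-bot]
4. Guide goes back to the west ledge with the scan-bot.  [the west ledge: the drill-bot, the scan-bot, the weld-bot | the east ledge: the haul-bot, the pack-bot]
5. Guide goes to the east ledge with the drill-bot and the weld-bot.  [the west ledge: the scan-bot | the east ledge: the drill-bot, the haul-bot, the pack-bot, the weld-bot]
6. Guide goes back to the west ledge with the haul-bot.  [the west ledge: the haul-bot, the scan-bot | the east ledge: the drill-bot, the pack-bot, the weld-bot]
7. Guide goes to the east ledge with the haul-bot and the scan-bot.  [the west ledge: — | the east ledge: the drill-bot, the haul-bot, the pack-bot, the scan-bot, the weld-bot]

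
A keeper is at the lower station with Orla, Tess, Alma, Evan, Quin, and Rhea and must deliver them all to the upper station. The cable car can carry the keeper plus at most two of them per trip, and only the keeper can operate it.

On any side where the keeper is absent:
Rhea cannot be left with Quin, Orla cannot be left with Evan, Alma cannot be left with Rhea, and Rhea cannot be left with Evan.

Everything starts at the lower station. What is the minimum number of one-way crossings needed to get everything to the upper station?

Counting alone: the keeper can take at most 2 across per trip to the upper station, so moving all 6 needs at least 3 loaded trips out, with a return between consecutive ones — at least 5 crossings.
The safety rule pushes this higher. Following every safe sequence of crossings, the most of the 6 that can be at the upper station as the cable car arrives there on crossing 5 is 5 — never all 6.
So no plan with fewer than 7 crossings exists, and this one achieves 7:
1. Keeper goes to the upper station with Orla and Rhea.  [the lower station: Alma, Evan, Quin, Tess | the upper station: Orla, Rhea]
2. Keeper goes back to the lower station alone.  [the lower station: Alma, Evan, Quin, Tess | the upper station: Orla, Rhea]
3. Keeper goes to the upper station with Tess.  [the lower station: Alma, Evan, Quin | the upper station: Orla, Rhea, Tess]
4. Keeper goes back to the lower station alone.  [the lower station: Alma, Evan, Quin | the upper station: Orla, Rhea, Tess]
5. Keeper goes to the upper station with Alma and Quin.  [the lower station: Evan | the upper station: Alma, Orla, Quin, Rhea, Tess]
6. Keeper goes back to the lower station with Rhea.  [the lower station: Evan, Rhea | the upper station: Alma, Orla, Quin, Tess]
7. Keeper goes to the upper station with Evan and Rhea.  [the lower station: — | the upper station: Alma, Evan, Orla, Quin, Rhea, Tess]

7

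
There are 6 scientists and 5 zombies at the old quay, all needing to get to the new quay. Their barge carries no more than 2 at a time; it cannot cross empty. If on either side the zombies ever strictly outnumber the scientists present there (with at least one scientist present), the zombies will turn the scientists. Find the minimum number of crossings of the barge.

19

Counting alone: each trip to the new quay takes at most 2 across and each return brings at least 1 back, so after t trips out (and t−1 returns) at most 2t − (t−1) of the 11 are across; that first reaches 11 at t = 10, so at least 19 crossings are needed.
The plan below uses exactly 19 crossings, so it is optimal:
1. 2 zombies → the new quay.  (the old quay: 6S 3Z; the new quay: 0S 2Z)
2. 1 zombie ← the old quay.  (the old quay: 6S 4Z; the new quay: 0S 1Z)
3. 2 zombies → the new quay.  (the old quay: 6S 2Z; the new quay: 0S 3Z)
4. 1 zombie ← the old quay.  (the old quay: 6S 3Z; the new quay: 0S 2Z)
5. 2 scientists → the new quay.  (the old quay: 4S 3Z; the new quay: 2S 2Z)
6. 1 zombie ← the old quay.  (the old quay: 4S 4Z; the new quay: 2S 1Z)
7. 1 scientist and 1 zombie → the new quay.  (the old quay: 3S 3Z; the new quay: 3S 2Z)
8. 1 scientist ← the old quay.  (the old quay: 4S 3Z; the new quay: 2S 2Z)
9. 1 scientist and 1 zombie → the new quay.  (the old quay: 3S 2Z; the new quay: 3S 3Z)
10. 1 zombie ← the old quay.  (the old quay: 3S 3Z; the new quay: 3S 2Z)
11. 1 scientist and 1 zombie → the new quay.  (the old quay: 2S 2Z; the new quay: 4S 3Z)
12. 1 scientist ← the old quay.  (the old quay: 3S 2Z; the new quay: 3S 3Z)
13. 1 scientist and 1 zombie → the new quay.  (the old quay: 2S 1Z; the new quay: 4S 4Z)
14. 1 zombie ← the old quay.  (the old quay: 2S 2Z; the new quay: 4S 3Z)
15. 1 scientist and 1 zombie → the new quay.  (the old quay: 1S 1Z; the new quay: 5S 4Z)
16. 1 scientist ← the old quay.  (the old quay: 2S 1Z; the new quay: 4S 4Z)
17. 1 scientist and 1 zombie → the new quay.  (the old quay: 1S 0Z; the new quay: 5S 5Z)
18. 1 zombie ← the old quay.  (the old quay: 1S 1Z; the new quay: 5S 4Z)
19. 1 scientist and 1 zombie → the new quay.  (the old quay: 0S 0Z; the new quay: 6S 5Z)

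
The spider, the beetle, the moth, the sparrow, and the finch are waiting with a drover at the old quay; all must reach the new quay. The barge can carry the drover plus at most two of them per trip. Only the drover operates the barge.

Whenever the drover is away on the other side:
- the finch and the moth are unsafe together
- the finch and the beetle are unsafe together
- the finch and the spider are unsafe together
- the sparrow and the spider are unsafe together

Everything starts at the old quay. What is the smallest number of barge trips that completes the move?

Counting alone: the drover can take at most 2 across per trip to the new quay, so moving all 5 needs at least 3 loaded trips out, with a return between consecutive ones — at least 5 crossings.
The plan below uses exactly 5 crossings, so it is optimal:
1. Drover goes to the new quay with the finch and the spider.  [the old quay: the beetle, the moth, the sparrow | the new quay: the finch, the spider]
2. Drover goes back to the old quay with the finch.  [the old quay: the beetle, the finch, the moth, the sparrow | the new quay: the spider]
3. Drover goes to the new quay with the beetle and the moth.  [the old quay: the finch, the sparrow | the new quay: the beetle, the moth, the spider]
4. Drover goes back to the old quay alone.  [the old quay: the finch, the sparrow | the new quay: the beetle, the moth, the spider]
5. Drover goes to the new quay with the finch and the sparrow.  [the old quay: — | the new quay: the beetle, the finch, the moth, the sparrow, the spider]

5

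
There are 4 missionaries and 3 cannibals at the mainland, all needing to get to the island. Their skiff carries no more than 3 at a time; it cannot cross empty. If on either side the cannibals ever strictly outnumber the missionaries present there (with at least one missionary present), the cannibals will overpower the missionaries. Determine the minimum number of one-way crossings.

Counting alone: each trip to the island takes at most 3 across and each return brings at least 1 back, so after t trips out (and t−1 returns) at most 3t − (t−1) of the 7 are across; that first reaches 7 at t = 3, so at least 5 crossings are needed.
The plan below uses exactly 5 crossings, so it is optimal:
1. 3 cannibals → the island.  (the mainland: 4M 0C; the island: 0M 3C)
2. 1 cannibal ← the mainland.  (the mainland: 4M 1C; the island: 0M 2C)
3. 3 missionaries → the island.  (the mainland: 1M 1C; the island: 3M 2C)
4. 1 missionary ← the mainland.  (the mainland: 2M 1C; the island: 2M 2C)
5. 2 missionaries and 1 cannibal → the island.  (the mainland: 0M 0C; the island: 4M 3C)

5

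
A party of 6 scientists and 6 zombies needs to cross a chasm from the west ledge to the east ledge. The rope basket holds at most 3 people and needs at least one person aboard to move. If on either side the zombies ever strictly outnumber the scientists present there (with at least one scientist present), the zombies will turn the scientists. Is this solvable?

Following every safe sequence of crossings from the start, the most of the 12 that can be at the east ledge as the rope basket arrives there on crossings 1, 3, 5 is 3, 5, 6 respectively; the best ever achieved is 6 of 12.
From crossing 7 on, no configuration arises that was not already reachable earlier: only 17 distinct safe configurations (who is on which side, and where the rope basket is) can ever be reached, none of them has everyone across, and every continuation just revisits them. They are: 0 scientists + 0 zombies across (rope basket back at the start); 0 scientists + 1 zombie across (rope basket there); 0 scientists + 1 zombie across (rope basket back at the start); 0 scientists + 2 zombies across (rope basket there); 0 scientists + 2 zombies across (rope basket back at the start); 0 scientists + 3 zombies across (rope basket there); 0 scientists + 3 zombies across (rope basket back at the start); 0 scientists + 4 zombies across (rope basket there); 0 scientists + 4 zombies across (rope basket back at the start); 0 scientists + 5 zombies across (rope basket there); 0 scientists + 5 zombies across (rope basket back at the start); 0 scientists + 6 zombies across (rope basket there); 1 scientist + 1 zombie across (rope basket there); 1 scientist + 1 zombie across (rope basket back at the start); 2 scientists + 2 zombies across (rope basket there); 2 scientists + 2 zombies across (rope basket back at the start); 3 scientists + 3 zombies across (rope basket there). So no valid plan exists.

No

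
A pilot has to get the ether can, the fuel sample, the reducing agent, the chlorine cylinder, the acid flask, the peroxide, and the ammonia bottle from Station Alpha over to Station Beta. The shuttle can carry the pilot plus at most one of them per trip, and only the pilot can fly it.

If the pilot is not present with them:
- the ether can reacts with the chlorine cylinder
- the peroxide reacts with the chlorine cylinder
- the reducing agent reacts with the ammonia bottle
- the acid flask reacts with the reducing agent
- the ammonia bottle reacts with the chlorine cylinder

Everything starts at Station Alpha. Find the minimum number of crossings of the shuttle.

impossible

Whatever the first load, the items left behind include a forbidden pair without the pilot. No opening move is safe, so no plan exists.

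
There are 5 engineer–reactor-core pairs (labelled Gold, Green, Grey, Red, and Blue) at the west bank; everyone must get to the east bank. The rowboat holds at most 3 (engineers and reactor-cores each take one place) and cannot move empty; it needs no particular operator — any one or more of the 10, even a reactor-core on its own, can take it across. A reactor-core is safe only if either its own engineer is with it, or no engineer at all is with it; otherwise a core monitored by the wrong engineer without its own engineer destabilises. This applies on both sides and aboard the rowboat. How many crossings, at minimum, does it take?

11

Counting alone: each trip to the east bank takes at most 3 across and each return brings at least 1 back, so after t trips out (and t−1 returns) at most 3t − (t−1) of the 10 are across; that first reaches 10 at t = 5, so at least 9 crossings are needed.
The safety rule pushes this higher. Following every safe sequence of crossings, the most of the 10 that can be at the east bank as the rowboat arrives there on crossing 9 is 9 — never all 10.
So no plan with fewer than 11 crossings exists, and this one achieves 11:
1. engineer Gold and reactor-core Gold cross → the east bank.
2. engineer Gold crosses ← the west bank.
3. reactor-core Green, reactor-core Grey, and reactor-core Red cross → the east bank.
4. reactor-core Gold crosses ← the west bank.
5. engineer Green, engineer Grey, and engineer Red cross → the east bank.
6. engineer Green and reactor-core Green cross ← the west bank.
7. engineer Blue, engineer Gold, and engineer Green cross → the east bank.
8. reactor-core Grey crosses ← the west bank.
9. reactor-core Gold and reactor-core Green cross → the east bank.
10. reactor-core Gold crosses ← the west bank.
11. reactor-core Blue, reactor-core Gold, and reactor-core Grey cross → the east bank.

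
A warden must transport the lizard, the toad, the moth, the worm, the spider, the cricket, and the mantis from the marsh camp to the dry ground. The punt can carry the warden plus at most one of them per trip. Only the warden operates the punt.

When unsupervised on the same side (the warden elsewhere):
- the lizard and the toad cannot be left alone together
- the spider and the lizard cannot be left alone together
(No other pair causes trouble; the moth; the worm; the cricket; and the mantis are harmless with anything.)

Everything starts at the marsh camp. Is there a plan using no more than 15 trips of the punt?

Yes

Yes — this plan uses 15 crossings (≤ 15):
1. Warden goes to the dry ground with the lizard.
2. Warden goes back to the marsh camp alone.
3. Warden goes to the dry ground with the toad.
4. Warden goes back to the marsh camp with the lizard.
5. Warden goes to the dry ground with the spider.
6. Warden goes back to the marsh camp alone.
7. Warden goes to the dry ground with the moth.
8. Warden goes back to the marsh camp alone.
9. Warden goes to the dry ground with the worm.
10. Warden goes back to the marsh camp alone.
11. Warden goes to the dry ground with the cricket.
12. Warden goes back to the marsh camp alone.
13. Warden goes to the dry ground with the mantis.
14. Warden goes back to the marsh camp alone.
15. Warden goes to the dry ground with the lizard.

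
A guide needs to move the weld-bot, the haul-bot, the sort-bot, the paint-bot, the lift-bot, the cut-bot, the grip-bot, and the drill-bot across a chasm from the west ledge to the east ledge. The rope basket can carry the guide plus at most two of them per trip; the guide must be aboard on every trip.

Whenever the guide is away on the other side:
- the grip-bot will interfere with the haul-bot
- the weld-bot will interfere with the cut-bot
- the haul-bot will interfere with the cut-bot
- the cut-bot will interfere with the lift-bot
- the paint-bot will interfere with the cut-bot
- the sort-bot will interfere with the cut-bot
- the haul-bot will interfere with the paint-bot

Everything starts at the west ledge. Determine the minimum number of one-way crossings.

Counting alone: the guide can take at most 2 across per trip to the east ledge, so moving all 8 needs at least 4 loaded trips out, with a return between consecutive ones — at least 7 crossings.
The safety rule pushes this higher. Following every safe sequence of crossings, the most of the 8 that can be at the east ledge as the rope basket arrives there on crossings 7, 9, 11 is 5, 6, 7 respectively — never all 8.
So no plan with fewer than 13 crossings exists, and this one achieves 13:
1. Guide goes to the east ledge with the cut-bot and the haul-bot.
2. Guide goes back to the west ledge with the haul-bot.
3. Guide goes to the east ledge with the haul-bot and the weld-bot.
4. Guide goes back to the west ledge with the cut-bot.
5. Guide goes to the east ledge with the cut-bot and the sort-bot.
6. Guide goes back to the west ledge with the cut-bot.
7. Guide goes to the east ledge with the lift-bot and the paint-bot.
8. Guide goes back to the west ledge with the haul-bot.
9. Guide goes to the east ledge with the grip-bot and the haul-bot.
10. Guide goes back to the west ledge with the haul-bot.
11. Guide goes to the east ledge with the drill-bot and the haul-bot.
12. Guide goes back to the west ledge with the haul-bot.
13. Guide goes to the east ledge with the cut-bot and the haul-bot.

13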